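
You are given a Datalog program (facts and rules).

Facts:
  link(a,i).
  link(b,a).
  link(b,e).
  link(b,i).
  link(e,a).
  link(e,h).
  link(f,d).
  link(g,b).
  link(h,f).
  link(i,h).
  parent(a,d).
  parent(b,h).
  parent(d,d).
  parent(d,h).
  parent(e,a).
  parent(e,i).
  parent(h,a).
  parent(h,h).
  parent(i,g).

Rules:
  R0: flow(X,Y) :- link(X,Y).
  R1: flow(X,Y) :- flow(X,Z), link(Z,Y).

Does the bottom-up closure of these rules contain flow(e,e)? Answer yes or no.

no

round 1: derive flow(a,i) via R0 from link(a,i)
round 1: derive flow(b,a) via R0 from link(b,a)
round 1: derive flow(b,e) via R0 from link(b,e)
round 1: derive flow(b,i) via R0 from link(b,i)
round 1: derive flow(e,a) via R0 from link(e,a)
round 1: derive flow(e,h) via R0 from link(e,h)
round 1: derive flow(f,d) via R0 from link(f,d)
round 1: derive flow(g,b) via R0 from link(g,b)
round 1: derive flow(h,f) via R0 from link(h,f)
round 1: derive flow(i,h) via R0 from link(i,h)
round 2: derive flow(a,h) via R1 from flow(a,i), link(i,h)
round 2: derive flow(b,h) via R1 from flow(b,e), link(e,h)
round 2: derive flow(e,f) via R1 from flow(e,h), link(h,f)
round 2: derive flow(e,i) via R1 from flow(e,a), link(a,i)
round 2: derive flow(g,a) via R1 from flow(g,b), link(b,a)
round 2: derive flow(g,e) via R1 from flow(g,b), link(b,e)
round 2: derive flow(g,i) via R1 from flow(g,b), link(b,i)
round 2: derive flow(h,d) via R1 from flow(h,f), link(f,d)
round 2: derive flow(i,f) via R1 from flow(i,h), link(h,f)
round 3: derive flow(a,f) via R1 from flow(a,h), link(h,f)
round 3: derive flow(b,f) via R1 from flow(b,h), link(h,f)
round 3: derive flow(e,d) via R1 from flow(e,f), link(f,d)
round 3: derive flow(g,h) via R1 from flow(g,e), link(e,h)
round 3: derive flow(i,d) via R1 from flow(i,f), link(f,d)
round 4: derive flow(a,d) via R1 from flow(a,f), link(f,d)
round 4: derive flow(b,d) via R1 from flow(b,f), link(f,d)
round 4: derive flow(g,f) via R1 from flow(g,h), link(h,f)
round 5: derive flow(g,d) via R1 from flow(g,f), link(f,d)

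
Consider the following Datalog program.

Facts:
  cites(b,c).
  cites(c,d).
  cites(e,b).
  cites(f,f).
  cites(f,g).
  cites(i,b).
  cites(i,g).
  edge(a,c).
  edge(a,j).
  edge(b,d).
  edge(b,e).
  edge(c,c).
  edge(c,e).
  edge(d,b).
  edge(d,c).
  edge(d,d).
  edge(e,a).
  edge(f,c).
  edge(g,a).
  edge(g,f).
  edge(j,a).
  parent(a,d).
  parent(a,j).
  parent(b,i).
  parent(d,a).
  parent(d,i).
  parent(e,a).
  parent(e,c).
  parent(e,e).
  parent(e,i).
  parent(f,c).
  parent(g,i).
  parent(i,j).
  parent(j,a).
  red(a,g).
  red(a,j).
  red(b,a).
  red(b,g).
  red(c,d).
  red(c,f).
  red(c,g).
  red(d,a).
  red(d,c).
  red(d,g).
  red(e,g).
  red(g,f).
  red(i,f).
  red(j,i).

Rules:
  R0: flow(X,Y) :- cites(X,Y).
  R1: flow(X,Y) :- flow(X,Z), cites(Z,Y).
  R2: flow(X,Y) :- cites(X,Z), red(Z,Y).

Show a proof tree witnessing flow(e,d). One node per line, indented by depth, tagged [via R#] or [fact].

flow(e,d)  [via R1]
  flow(e,c)  [via R1]
    flow(e,b)  [via R0]
      cites(e,b)  [fact]
    cites(b,c)  [fact]
  cites(c,d)  [fact]

round 1: derive flow(b,c) via R0 from cites(b,c)
round 1: derive flow(c,d) via R0 from cites(c,d)
round 1: derive flow(e,b) via R0 from cites(e,b)
round 1: derive flow(f,f) via R0 from cites(f,f)
round 1: derive flow(f,g) via R0 from cites(f,g)
round 1: derive flow(i,b) via R0 from cites(i,b)
round 1: derive flow(i,g) via R0 from cites(i,g)
round 1: derive flow(b,d) via R2 from cites(b,c), red(c,d)
round 1: derive flow(b,f) via R2 from cites(b,c), red(c,f)
round 1: derive flow(b,g) via R2 from cites(b,c), red(c,g)
round 1: derive flow(c,a) via R2 from cites(c,d), red(d,a)
round 1: derive flow(c,c) via R2 from cites(c,d), red(d,c)
round 1: derive flow(c,g) via R2 from cites(c,d), red(d,g)
round 1: derive flow(e,a) via R2 from cites(e,b), red(b,a)
round 1: derive flow(e,g) via R2 from cites(e,b), red(b,g)
round 1: derive flow(i,a) via R2 from cites(i,b), red(b,a)
round 1: derive flow(i,f) via R2 from cites(i,g), red(g,f)
round 2: derive flow(e,c) via R1 from flow(e,b), cites(b,c)
round 2: derive flow(i,c) via R1 from flow(i,b), cites(b,c)
round 3: derive flow(e,d) via R1 from flow(e,c), cites(c,d)
round 3: derive flow(i,d) via R1 from flow(i,c), cites(c,d)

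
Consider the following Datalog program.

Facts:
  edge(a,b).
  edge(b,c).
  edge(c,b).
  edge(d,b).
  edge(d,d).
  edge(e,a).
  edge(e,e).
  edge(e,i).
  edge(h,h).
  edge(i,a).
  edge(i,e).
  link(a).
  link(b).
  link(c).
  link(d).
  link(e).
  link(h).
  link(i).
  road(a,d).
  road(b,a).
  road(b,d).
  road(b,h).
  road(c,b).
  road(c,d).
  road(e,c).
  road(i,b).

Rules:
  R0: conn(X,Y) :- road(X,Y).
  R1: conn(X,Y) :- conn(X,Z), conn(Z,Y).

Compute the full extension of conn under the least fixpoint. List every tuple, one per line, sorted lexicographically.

conn(a,d)
conn(b,a)
conn(b,d)
conn(b,h)
conn(c,a)
conn(c,b)
conn(c,d)
conn(c,h)
conn(e,a)
conn(e,b)
conn(e,c)
conn(e,d)
conn(e,h)
conn(i,a)
conn(i,b)
conn(i,d)
conn(i,h)

round 1: derive conn(a,d) via R0 from road(a,d)
round 1: derive conn(b,a) via R0 from road(b,a)
round 1: derive conn(b,d) via R0 from road(b,d)
round 1: derive conn(b,h) via R0 from road(b,h)
round 1: derive conn(c,b) via R0 from road(c,b)
round 1: derive conn(c,d) via R0 from road(c,d)
round 1: derive conn(e,c) via R0 from road(e,c)
round 1: derive conn(i,b) via R0 from road(i,b)
round 2: derive conn(c,a) via R1 from conn(c,b), conn(b,a)
round 2: derive conn(c,h) via R1 from conn(c,b), conn(b,h)
round 2: derive conn(e,b) via R1 from conn(e,c), conn(c,b)
round 2: derive conn(e,d) via R1 from conn(e,c), conn(c,d)
round 2: derive conn(i,a) via R1 from conn(i,b), conn(b,a)
round 2: derive conn(i,d) via R1 from conn(i,b), conn(b,d)
round 2: derive conn(i,h) via R1 from conn(i,b), conn(b,h)
round 3: derive conn(e,a) via R1 from conn(e,b), conn(b,a)
round 3: derive conn(e,h) via R1 from conn(e,b), conn(b,h)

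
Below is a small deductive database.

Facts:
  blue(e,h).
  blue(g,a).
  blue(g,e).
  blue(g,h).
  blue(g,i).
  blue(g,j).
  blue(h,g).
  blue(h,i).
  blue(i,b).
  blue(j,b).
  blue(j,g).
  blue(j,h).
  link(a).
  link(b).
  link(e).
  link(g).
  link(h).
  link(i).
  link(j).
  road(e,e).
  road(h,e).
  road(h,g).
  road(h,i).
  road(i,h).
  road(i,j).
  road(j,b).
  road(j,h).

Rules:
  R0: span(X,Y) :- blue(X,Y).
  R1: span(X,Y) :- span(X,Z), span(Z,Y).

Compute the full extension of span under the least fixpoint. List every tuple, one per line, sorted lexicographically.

round 1: derive span(e,h) via R0 from blue(e,h)
round 1: derive span(g,a) via R0 from blue(g,a)
round 1: derive span(g,e) via R0 from blue(g,e)
round 1: derive span(g,h) via R0 from blue(g,h)
round 1: derive span(g,i) via R0 from blue(g,i)
round 1: derive span(g,j) via R0 from blue(g,j)
round 1: derive span(h,g) via R0 from blue(h,g)
round 1: derive span(h,i) via R0 from blue(h,i)
round 1: derive span(i,b) via R0 from blue(i,b)
round 1: derive span(j,b) via R0 from blue(j,b)
round 1: derive span(j,g) via R0 from blue(j,g)
round 1: derive span(j,h) via R0 from blue(j,h)
round 2: derive span(e,g) via R1 from span(e,h), span(h,g)
round 2: derive span(e,i) via R1 from span(e,h), span(h,i)
round 2: derive span(g,b) via R1 from span(g,i), span(i,b)
round 2: derive span(g,g) via R1 from span(g,h), span(h,g)
round 2: derive span(h,a) via R1 from span(h,g), span(g,a)
round 2: derive span(h,b) via R1 from span(h,i), span(i,b)
round 2: derive span(h,e) via R1 from span(h,g), span(g,e)
round 2: derive span(h,h) via R1 from span(h,g), span(g,h)
round 2: derive span(h,j) via R1 from span(h,g), span(g,j)
round 2: derive span(j,a) via R1 from span(j,g), span(g,a)
round 2: derive span(j,e) via R1 from span(j,g), span(g,e)
round 2: derive span(j,i) via R1 from span(j,g), span(g,i)
round 2: derive span(j,j) via R1 from span(j,g), span(g,j)
round 3: derive span(e,a) via R1 from span(e,g), span(g,a)
round 3: derive span(e,b) via R1 from span(e,g), span(g,b)
round 3: derive span(e,e) via R1 from span(e,g), span(g,e)
round 3: derive span(e,j) via R1 from span(e,g), span(g,j)

span(e,a)
span(e,b)
span(e,e)
span(e,g)
span(e,h)
span(e,i)
span(e,j)
span(g,a)
span(g,b)
span(g,e)
span(g,g)
span(g,h)
span(g,i)
span(g,j)
span(h,a)
span(h,b)
span(h,e)
span(h,g)
span(h,h)
span(h,i)
span(h,j)
span(i,b)
span(j,a)
span(j,b)
span(j,e)
span(j,g)
span(j,h)
span(j,i)
span(j,j)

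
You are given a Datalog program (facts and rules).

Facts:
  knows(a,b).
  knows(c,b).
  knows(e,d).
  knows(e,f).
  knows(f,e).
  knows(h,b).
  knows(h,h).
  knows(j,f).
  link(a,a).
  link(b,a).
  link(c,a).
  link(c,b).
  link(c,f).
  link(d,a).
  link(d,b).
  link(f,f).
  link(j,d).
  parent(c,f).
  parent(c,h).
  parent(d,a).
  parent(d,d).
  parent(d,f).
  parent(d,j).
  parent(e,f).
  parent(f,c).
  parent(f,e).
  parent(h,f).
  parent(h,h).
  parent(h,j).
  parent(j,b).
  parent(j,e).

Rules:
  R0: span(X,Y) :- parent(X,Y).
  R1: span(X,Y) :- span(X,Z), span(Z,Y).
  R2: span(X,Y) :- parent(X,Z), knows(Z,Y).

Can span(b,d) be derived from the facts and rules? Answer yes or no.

no

round 1: derive span(c,f) via R0 from parent(c,f)
round 1: derive span(c,h) via R0 from parent(c,h)
round 1: derive span(d,a) via R0 from parent(d,a)
round 1: derive span(d,d) via R0 from parent(d,d)
round 1: derive span(d,f) via R0 from parent(d,f)
round 1: derive span(d,j) via R0 from parent(d,j)
round 1: derive span(e,f) via R0 from parent(e,f)
round 1: derive span(f,c) via R0 from parent(f,c)
round 1: derive span(f,e) via R0 from parent(f,e)
round 1: derive span(h,f) via R0 from parent(h,f)
round 1: derive span(h,h) via R0 from parent(h,h)
round 1: derive span(h,j) via R0 from parent(h,j)
round 1: derive span(j,b) via R0 from parent(j,b)
round 1: derive span(j,e) via R0 from parent(j,e)
round 1: derive span(c,b) via R2 from parent(c,h), knows(h,b)
round 1: derive span(c,e) via R2 from parent(c,f), knows(f,e)
round 1: derive span(d,b) via R2 from parent(d,a), knows(a,b)
round 1: derive span(d,e) via R2 from parent(d,f), knows(f,e)
round 1: derive span(e,e) via R2 from parent(e,f), knows(f,e)
round 1: derive span(f,b) via R2 from parent(f,c), knows(c,b)
round 1: derive span(f,d) via R2 from parent(f,e), knows(e,d)
round 1: derive span(f,f) via R2 from parent(f,e), knows(e,f)
round 1: derive span(h,b) via R2 from parent(h,h), knows(h,b)
round 1: derive span(h,e) via R2 from parent(h,f), knows(f,e)
round 1: derive span(j,d) via R2 from parent(j,e), knows(e,d)
round 1: derive span(j,f) via R2 from parent(j,e), knows(e,f)
round 2: derive span(c,c) via R1 from span(c,f), span(f,c)
round 2: derive span(c,d) via R1 from span(c,f), span(f,d)
round 2: derive span(c,j) via R1 from span(c,h), span(h,j)
round 2: derive span(d,c) via R1 from span(d,f), span(f,c)
round 2: derive span(e,b) via R1 from span(e,f), span(f,b)
round 2: derive span(e,c) via R1 from span(e,f), span(f,c)
round 2: derive span(e,d) via R1 from span(e,f), span(f,d)
round 2: derive span(f,a) via R1 from span(f,d), span(d,a)
round 2: derive span(f,h) via R1 from span(f,c), span(c,h)
round 2: derive span(f,j) via R1 from span(f,d), span(d,j)
round 2: derive span(h,c) via R1 from span(h,f), span(f,c)
round 2: derive span(h,d) via R1 from span(h,f), span(f,d)
round 2: derive span(j,a) via R1 from span(j,d), span(d,a)
round 2: derive span(j,c) via R1 from span(j,f), span(f,c)
round 2: derive span(j,j) via R1 from span(j,d), span(d,j)
round 3: derive span(c,a) via R1 from span(c,d), span(d,a)
round 3: derive span(d,h) via R1 from span(d,c), span(c,h)
round 3: derive span(e,a) via R1 from span(e,d), span(d,a)
round 3: derive span(e,h) via R1 from span(e,c), span(c,h)
round 3: derive span(e,j) via R1 from span(e,c), span(c,j)
round 3: derive span(h,a) via R1 from span(h,d), span(d,a)
round 3: derive span(j,h) via R1 from span(j,c), span(c,h)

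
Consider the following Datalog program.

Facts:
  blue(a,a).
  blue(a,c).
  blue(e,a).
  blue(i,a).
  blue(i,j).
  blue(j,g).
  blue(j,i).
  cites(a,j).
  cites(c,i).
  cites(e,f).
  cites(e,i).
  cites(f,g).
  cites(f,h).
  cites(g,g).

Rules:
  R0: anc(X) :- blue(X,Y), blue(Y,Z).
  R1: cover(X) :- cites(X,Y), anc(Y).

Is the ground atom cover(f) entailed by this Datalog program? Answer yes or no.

no

round 1: derive anc(a) via R0 from blue(a,a), blue(a,a)
round 1: derive anc(e) via R0 from blue(e,a), blue(a,a)
round 1: derive anc(i) via R0 from blue(i,a), blue(a,a)
round 1: derive anc(j) via R0 from blue(j,i), blue(i,a)
round 2: derive cover(a) via R1 from cites(a,j), anc(j)
round 2: derive cover(c) via R1 from cites(c,i), anc(i)
round 2: derive cover(e) via R1 from cites(e,i), anc(i)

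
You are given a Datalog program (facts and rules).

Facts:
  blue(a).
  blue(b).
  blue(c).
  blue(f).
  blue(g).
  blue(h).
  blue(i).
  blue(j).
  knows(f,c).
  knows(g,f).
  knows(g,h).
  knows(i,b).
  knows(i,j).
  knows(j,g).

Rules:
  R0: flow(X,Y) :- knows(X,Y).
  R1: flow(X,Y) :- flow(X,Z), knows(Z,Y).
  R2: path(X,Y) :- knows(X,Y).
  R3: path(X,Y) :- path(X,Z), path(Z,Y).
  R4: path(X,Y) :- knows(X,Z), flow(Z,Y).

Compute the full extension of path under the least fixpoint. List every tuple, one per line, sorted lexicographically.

round 1: derive flow(f,c) via R0 from knows(f,c)
round 1: derive flow(g,f) via R0 from knows(g,f)
round 1: derive flow(g,h) via R0 from knows(g,h)
round 1: derive flow(i,b) via R0 from knows(i,b)
round 1: derive flow(i,j) via R0 from knows(i,j)
round 1: derive flow(j,g) via R0 from knows(j,g)
round 1: derive path(f,c) via R2 from knows(f,c)
round 1: derive path(g,f) via R2 from knows(g,f)
round 1: derive path(g,h) via R2 from knows(g,h)
round 1: derive path(i,b) via R2 from knows(i,b)
round 1: derive path(i,j) via R2 from knows(i,j)
round 1: derive path(j,g) via R2 from knows(j,g)
round 2: derive flow(g,c) via R1 from flow(g,f), knows(f,c)
round 2: derive flow(i,g) via R1 from flow(i,j), knows(j,g)
round 2: derive flow(j,f) via R1 from flow(j,g), knows(g,f)
round 2: derive flow(j,h) via R1 from flow(j,g), knows(g,h)
round 2: derive path(g,c) via R3 from path(g,f), path(f,c)
round 2: derive path(i,g) via R3 from path(i,j), path(j,g)
round 2: derive path(j,f) via R3 from path(j,g), path(g,f)
round 2: derive path(j,h) via R3 from path(j,g), path(g,h)
round 3: derive flow(i,f) via R1 from flow(i,g), knows(g,f)
round 3: derive flow(i,h) via R1 from flow(i,g), knows(g,h)
round 3: derive flow(j,c) via R1 from flow(j,f), knows(f,c)
round 3: derive path(i,c) via R3 from path(i,g), path(g,c)
round 3: derive path(i,f) via R3 from path(i,g), path(g,f)
round 3: derive path(i,h) via R3 from path(i,g), path(g,h)
round 3: derive path(j,c) via R3 from path(j,f), path(f,c)
round 4: derive flow(i,c) via R1 from flow(i,f), knows(f,c)

path(f,c)
path(g,c)
path(g,f)
path(g,h)
path(i,b)
path(i,c)
path(i,f)
path(i,g)
path(i,h)
path(i,j)
path(j,c)
path(j,f)
path(j,g)
path(j,h)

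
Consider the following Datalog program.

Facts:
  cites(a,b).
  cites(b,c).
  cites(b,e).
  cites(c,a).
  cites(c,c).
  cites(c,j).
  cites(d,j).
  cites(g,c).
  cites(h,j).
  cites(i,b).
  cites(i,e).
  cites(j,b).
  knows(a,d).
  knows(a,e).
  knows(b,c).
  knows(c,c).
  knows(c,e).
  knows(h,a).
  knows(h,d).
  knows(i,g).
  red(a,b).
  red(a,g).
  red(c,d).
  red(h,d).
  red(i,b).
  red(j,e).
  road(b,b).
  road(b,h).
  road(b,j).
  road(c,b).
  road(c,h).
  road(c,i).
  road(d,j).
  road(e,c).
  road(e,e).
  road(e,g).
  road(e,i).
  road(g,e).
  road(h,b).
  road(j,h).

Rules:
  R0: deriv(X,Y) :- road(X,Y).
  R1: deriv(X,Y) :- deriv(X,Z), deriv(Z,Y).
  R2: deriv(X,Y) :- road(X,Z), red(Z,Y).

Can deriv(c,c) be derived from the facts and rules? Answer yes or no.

yes

round 1: derive deriv(b,b) via R0 from road(b,b)
round 1: derive deriv(b,h) via R0 from road(b,h)
round 1: derive deriv(b,j) via R0 from road(b,j)
round 1: derive deriv(c,b) via R0 from road(c,b)
round 1: derive deriv(c,h) via R0 from road(c,h)
round 1: derive deriv(c,i) via R0 from road(c,i)
round 1: derive deriv(d,j) via R0 from road(d,j)
round 1: derive deriv(e,c) via R0 from road(e,c)
round 1: derive deriv(e,e) via R0 from road(e,e)
round 1: derive deriv(e,g) via R0 from road(e,g)
round 1: derive deriv(e,i) via R0 from road(e,i)
round 1: derive deriv(g,e) via R0 from road(g,e)
round 1: derive deriv(h,b) via R0 from road(h,b)
round 1: derive deriv(j,h) via R0 from road(j,h)
round 1: derive deriv(b,d) via R2 from road(b,h), red(h,d)
round 1: derive deriv(b,e) via R2 from road(b,j), red(j,e)
round 1: derive deriv(c,d) via R2 from road(c,h), red(h,d)
round 1: derive deriv(d,e) via R2 from road(d,j), red(j,e)
round 1: derive deriv(e,b) via R2 from road(e,i), red(i,b)
round 1: derive deriv(e,d) via R2 from road(e,c), red(c,d)
round 1: derive deriv(j,d) via R2 from road(j,h), red(h,d)
round 2: derive deriv(b,c) via R1 from deriv(b,e), deriv(e,c)
round 2: derive deriv(b,g) via R1 from deriv(b,e), deriv(e,g)
round 2: derive deriv(b,i) via R1 from deriv(b,e), deriv(e,i)
round 2: derive deriv(c,e) via R1 from deriv(c,b), deriv(b,e)
round 2: derive deriv(c,j) via R1 from deriv(c,b), deriv(b,j)
round 2: derive deriv(d,b) via R1 from deriv(d,e), deriv(e,b)
round 2: derive deriv(d,c) via R1 from deriv(d,e), deriv(e,c)
round 2: derive deriv(d,d) via R1 from deriv(d,e), deriv(e,d)
round 2: derive deriv(d,g) via R1 from deriv(d,e), deriv(e,g)
round 2: derive deriv(d,h) via R1 from deriv(d,j), deriv(j,h)
round 2: derive deriv(d,i) via R1 from deriv(d,e), deriv(e,i)
round 2: derive deriv(e,h) via R1 from deriv(e,b), deriv(b,h)
round 2: derive deriv(e,j) via R1 from deriv(e,b), deriv(b,j)
round 2: derive deriv(g,b) via R1 from deriv(g,e), deriv(e,b)
round 2: derive deriv(g,c) via R1 from deriv(g,e), deriv(e,c)
round 2: derive deriv(g,d) via R1 from deriv(g,e), deriv(e,d)
round 2: derive deriv(g,g) via R1 from deriv(g,e), deriv(e,g)
round 2: derive deriv(g,i) via R1 from deriv(g,e), deriv(e,i)
round 2: derive deriv(h,d) via R1 from deriv(h,b), deriv(b,d)
round 2: derive deriv(h,e) via R1 from deriv(h,b), deriv(b,e)
round 2: derive deriv(h,h) via R1 from deriv(h,b), deriv(b,h)
round 2: derive deriv(h,j) via R1 from deriv(h,b), deriv(b,j)
round 2: derive deriv(j,b) via R1 from deriv(j,h), deriv(h,b)
round 2: derive deriv(j,e) via R1 from deriv(j,d), deriv(d,e)
round 2: derive deriv(j,j) via R1 from deriv(j,d), deriv(d,j)
round 3: derive deriv(c,c) via R1 from deriv(c,b), deriv(b,c)
round 3: derive deriv(c,g) via R1 from deriv(c,b), deriv(b,g)
round 3: derive deriv(g,h) via R1 from deriv(g,b), deriv(b,h)
round 3: derive deriv(g,j) via R1 from deriv(g,b), deriv(b,j)
round 3: derive deriv(h,c) via R1 from deriv(h,b), deriv(b,c)
round 3: derive deriv(h,g) via R1 from deriv(h,b), deriv(b,g)
round 3: derive deriv(h,i) via R1 from deriv(h,b), deriv(b,i)
round 3: derive deriv(j,c) via R1 from deriv(j,b), deriv(b,c)
round 3: derive deriv(j,g) via R1 from deriv(j,b), deriv(b,g)
round 3: derive deriv(j,i) via R1 from deriv(j,b), deriv(b,i)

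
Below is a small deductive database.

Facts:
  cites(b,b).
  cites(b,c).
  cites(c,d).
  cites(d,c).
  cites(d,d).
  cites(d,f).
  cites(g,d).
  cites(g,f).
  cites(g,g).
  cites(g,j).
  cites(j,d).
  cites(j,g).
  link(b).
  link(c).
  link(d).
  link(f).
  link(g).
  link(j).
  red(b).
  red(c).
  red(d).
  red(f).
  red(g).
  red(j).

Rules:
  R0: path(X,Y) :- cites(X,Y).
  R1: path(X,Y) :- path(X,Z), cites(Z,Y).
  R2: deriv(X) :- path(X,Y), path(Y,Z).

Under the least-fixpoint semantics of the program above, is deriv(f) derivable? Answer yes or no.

no

round 1: derive path(b,b) via R0 from cites(b,b)
round 1: derive path(b,c) via R0 from cites(b,c)
round 1: derive path(c,d) via R0 from cites(c,d)
round 1: derive path(d,c) via R0 from cites(d,c)
round 1: derive path(d,d) via R0 from cites(d,d)
round 1: derive path(d,f) via R0 from cites(d,f)
round 1: derive path(g,d) via R0 from cites(g,d)
round 1: derive path(g,f) via R0 from cites(g,f)
round 1: derive path(g,g) via R0 from cites(g,g)
round 1: derive path(g,j) via R0 from cites(g,j)
round 1: derive path(j,d) via R0 from cites(j,d)
round 1: derive path(j,g) via R0 from cites(j,g)
round 2: derive path(b,d) via R1 from path(b,c), cites(c,d)
round 2: derive path(c,c) via R1 from path(c,d), cites(d,c)
round 2: derive path(c,f) via R1 from path(c,d), cites(d,f)
round 2: derive path(g,c) via R1 from path(g,d), cites(d,c)
round 2: derive path(j,c) via R1 from path(j,d), cites(d,c)
round 2: derive path(j,f) via R1 from path(j,d), cites(d,f)
round 2: derive path(j,j) via R1 from path(j,g), cites(g,j)
round 2: derive deriv(b) via R2 from path(b,b), path(b,b)
round 2: derive deriv(c) via R2 from path(c,d), path(d,c)
round 2: derive deriv(d) via R2 from path(d,c), path(c,d)
round 2: derive deriv(g) via R2 from path(g,d), path(d,c)
round 2: derive deriv(j) via R2 from path(j,d), path(d,c)
round 3: derive path(b,f) via R1 from path(b,d), cites(d,f)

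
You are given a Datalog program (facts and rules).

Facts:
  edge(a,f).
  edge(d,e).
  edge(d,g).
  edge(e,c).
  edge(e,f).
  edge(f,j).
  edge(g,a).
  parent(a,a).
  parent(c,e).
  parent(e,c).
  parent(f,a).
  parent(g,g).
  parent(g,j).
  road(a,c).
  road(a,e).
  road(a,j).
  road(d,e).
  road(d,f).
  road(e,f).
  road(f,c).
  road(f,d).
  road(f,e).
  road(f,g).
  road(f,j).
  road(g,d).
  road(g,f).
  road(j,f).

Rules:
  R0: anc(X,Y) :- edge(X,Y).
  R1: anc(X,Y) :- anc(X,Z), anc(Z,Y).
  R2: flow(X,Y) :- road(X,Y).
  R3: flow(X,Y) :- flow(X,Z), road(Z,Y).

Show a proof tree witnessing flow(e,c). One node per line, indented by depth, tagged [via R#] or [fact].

flow(e,c)  [via R3]
  flow(e,f)  [via R2]
    road(e,f)  [fact]
  road(f,c)  [fact]

round 1: derive flow(a,c) via R2 from road(a,c)
round 1: derive flow(a,e) via R2 from road(a,e)
round 1: derive flow(a,j) via R2 from road(a,j)
round 1: derive flow(d,e) via R2 from road(d,e)
round 1: derive flow(d,f) via R2 from road(d,f)
round 1: derive flow(e,f) via R2 from road(e,f)
round 1: derive flow(f,c) via R2 from road(f,c)
round 1: derive flow(f,d) via R2 from road(f,d)
round 1: derive flow(f,e) via R2 from road(f,e)
round 1: derive flow(f,g) via R2 from road(f,g)
round 1: derive flow(f,j) via R2 from road(f,j)
round 1: derive flow(g,d) via R2 from road(g,d)
round 1: derive flow(g,f) via R2 from road(g,f)
round 1: derive flow(j,f) via R2 from road(j,f)
round 2: derive flow(a,f) via R3 from flow(a,e), road(e,f)
round 2: derive flow(d,c) via R3 from flow(d,f), road(f,c)
round 2: derive flow(d,d) via R3 from flow(d,f), road(f,d)
round 2: derive flow(d,g) via R3 from flow(d,f), road(f,g)
round 2: derive flow(d,j) via R3 from flow(d,f), road(f,j)
round 2: derive flow(e,c) via R3 from flow(e,f), road(f,c)
round 2: derive flow(e,d) via R3 from flow(e,f), road(f,d)
round 2: derive flow(e,e) via R3 from flow(e,f), road(f,e)
round 2: derive flow(e,g) via R3 from flow(e,f), road(f,g)
round 2: derive flow(e,j) via R3 from flow(e,f), road(f,j)
round 2: derive flow(f,f) via R3 from flow(f,d), road(d,f)
round 2: derive flow(g,c) via R3 from flow(g,f), road(f,c)
round 2: derive flow(g,e) via R3 from flow(g,d), road(d,e)
round 2: derive flow(g,g) via R3 from flow(g,f), road(f,g)
round 2: derive flow(g,j) via R3 from flow(g,f), road(f,j)
round 2: derive flow(j,c) via R3 from flow(j,f), road(f,c)
round 2: derive flow(j,d) via R3 from flow(j,f), road(f,d)
round 2: derive flow(j,e) via R3 from flow(j,f), road(f,e)
round 2: derive flow(j,g) via R3 from flow(j,f), road(f,g)
round 2: derive flow(j,j) via R3 from flow(j,f), road(f,j)
round 3: derive flow(a,d) via R3 from flow(a,f), road(f,d)
round 3: derive flow(a,g) via R3 from flow(a,f), road(f,g)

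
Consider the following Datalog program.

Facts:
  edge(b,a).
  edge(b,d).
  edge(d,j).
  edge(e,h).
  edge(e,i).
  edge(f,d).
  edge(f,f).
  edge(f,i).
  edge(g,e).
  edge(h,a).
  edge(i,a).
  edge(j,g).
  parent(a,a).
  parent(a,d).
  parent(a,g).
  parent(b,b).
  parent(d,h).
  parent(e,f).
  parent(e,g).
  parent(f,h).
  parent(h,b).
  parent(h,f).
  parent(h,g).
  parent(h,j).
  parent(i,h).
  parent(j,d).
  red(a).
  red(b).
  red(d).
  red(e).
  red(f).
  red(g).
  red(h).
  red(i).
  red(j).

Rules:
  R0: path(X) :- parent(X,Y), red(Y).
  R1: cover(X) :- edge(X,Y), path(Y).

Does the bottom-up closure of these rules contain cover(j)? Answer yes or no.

round 1: derive path(a) via R0 from parent(a,a), red(a)
round 1: derive path(b) via R0 from parent(b,b), red(b)
round 1: derive path(d) via R0 from parent(d,h), red(h)
round 1: derive path(e) via R0 from parent(e,f), red(f)
round 1: derive path(f) via R0 from parent(f,h), red(h)
round 1: derive path(h) via R0 from parent(h,b), red(b)
round 1: derive path(i) via R0 from parent(i,h), red(h)
round 1: derive path(j) via R0 from parent(j,d), red(d)
round 2: derive cover(b) via R1 from edge(b,a), path(a)
round 2: derive cover(d) via R1 from edge(d,j), path(j)
round 2: derive cover(e) via R1 from edge(e,h), path(h)
round 2: derive cover(f) via R1 from edge(f,d), path(d)
round 2: derive cover(g) via R1 from edge(g,e), path(e)
round 2: derive cover(h) via R1 from edge(h,a), path(a)
round 2: derive cover(i) via R1 from edge(i,a), path(a)

no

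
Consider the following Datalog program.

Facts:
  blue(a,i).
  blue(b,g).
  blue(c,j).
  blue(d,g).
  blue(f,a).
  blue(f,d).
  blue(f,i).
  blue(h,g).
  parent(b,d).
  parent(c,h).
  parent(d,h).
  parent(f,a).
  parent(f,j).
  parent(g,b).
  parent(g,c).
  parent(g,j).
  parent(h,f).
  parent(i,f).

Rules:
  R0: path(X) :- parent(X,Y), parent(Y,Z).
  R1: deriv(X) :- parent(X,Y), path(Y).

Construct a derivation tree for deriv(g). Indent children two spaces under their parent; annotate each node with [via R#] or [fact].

deriv(g)  [via R1]
  parent(g,b)  [fact]
  path(b)  [via R0]
    parent(b,d)  [fact]
    parent(d,h)  [fact]

round 1: derive path(b) via R0 from parent(b,d), parent(d,h)
round 1: derive path(c) via R0 from parent(c,h), parent(h,f)
round 1: derive path(d) via R0 from parent(d,h), parent(h,f)
round 1: derive path(g) via R0 from parent(g,b), parent(b,d)
round 1: derive path(h) via R0 from parent(h,f), parent(f,a)
round 1: derive path(i) via R0 from parent(i,f), parent(f,a)
round 2: derive deriv(b) via R1 from parent(b,d), path(d)
round 2: derive deriv(c) via R1 from parent(c,h), path(h)
round 2: derive deriv(d) via R1 from parent(d,h), path(h)
round 2: derive deriv(g) via R1 from parent(g,b), path(b)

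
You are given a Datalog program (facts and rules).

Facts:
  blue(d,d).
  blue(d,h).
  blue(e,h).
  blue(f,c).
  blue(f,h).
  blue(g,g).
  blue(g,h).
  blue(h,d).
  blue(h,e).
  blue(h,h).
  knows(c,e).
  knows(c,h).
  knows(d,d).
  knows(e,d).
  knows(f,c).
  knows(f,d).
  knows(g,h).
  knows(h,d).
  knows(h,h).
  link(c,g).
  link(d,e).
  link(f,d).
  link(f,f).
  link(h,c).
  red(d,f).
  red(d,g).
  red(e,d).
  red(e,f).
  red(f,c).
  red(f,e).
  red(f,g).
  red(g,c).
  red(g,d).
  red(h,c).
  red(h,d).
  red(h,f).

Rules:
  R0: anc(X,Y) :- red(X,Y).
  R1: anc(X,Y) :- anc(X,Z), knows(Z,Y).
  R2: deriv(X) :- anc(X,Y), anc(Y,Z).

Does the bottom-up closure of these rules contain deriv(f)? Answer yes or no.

yes

round 1: derive anc(d,f) via R0 from red(d,f)
round 1: derive anc(d,g) via R0 from red(d,g)
round 1: derive anc(e,d) via R0 from red(e,d)
round 1: derive anc(e,f) via R0 from red(e,f)
round 1: derive anc(f,c) via R0 from red(f,c)
round 1: derive anc(f,e) via R0 from red(f,e)
round 1: derive anc(f,g) via R0 from red(f,g)
round 1: derive anc(g,c) via R0 from red(g,c)
round 1: derive anc(g,d) via R0 from red(g,d)
round 1: derive anc(h,c) via R0 from red(h,c)
round 1: derive anc(h,d) via R0 from red(h,d)
round 1: derive anc(h,f) via R0 from red(h,f)
round 2: derive anc(d,c) via R1 from anc(d,f), knows(f,c)
round 2: derive anc(d,d) via R1 from anc(d,f), knows(f,d)
round 2: derive anc(d,h) via R1 from anc(d,g), knows(g,h)
round 2: derive anc(e,c) via R1 from anc(e,f), knows(f,c)
round 2: derive anc(f,d) via R1 from anc(f,e), knows(e,d)
round 2: derive anc(f,h) via R1 from anc(f,c), knows(c,h)
round 2: derive anc(g,e) via R1 from anc(g,c), knows(c,e)
round 2: derive anc(g,h) via R1 from anc(g,c), knows(c,h)
round 2: derive anc(h,e) via R1 from anc(h,c), knows(c,e)
round 2: derive anc(h,h) via R1 from anc(h,c), knows(c,h)
round 2: derive deriv(d) via R2 from anc(d,f), anc(f,c)
round 2: derive deriv(e) via R2 from anc(e,d), anc(d,f)
round 2: derive deriv(f) via R2 from anc(f,e), anc(e,d)
round 2: derive deriv(g) via R2 from anc(g,d), anc(d,f)
round 2: derive deriv(h) via R2 from anc(h,d), anc(d,f)
round 3: derive anc(d,e) via R1 from anc(d,c), knows(c,e)
round 3: derive anc(e,e) via R1 from anc(e,c), knows(c,e)
round 3: derive anc(e,h) via R1 from anc(e,c), knows(c,h)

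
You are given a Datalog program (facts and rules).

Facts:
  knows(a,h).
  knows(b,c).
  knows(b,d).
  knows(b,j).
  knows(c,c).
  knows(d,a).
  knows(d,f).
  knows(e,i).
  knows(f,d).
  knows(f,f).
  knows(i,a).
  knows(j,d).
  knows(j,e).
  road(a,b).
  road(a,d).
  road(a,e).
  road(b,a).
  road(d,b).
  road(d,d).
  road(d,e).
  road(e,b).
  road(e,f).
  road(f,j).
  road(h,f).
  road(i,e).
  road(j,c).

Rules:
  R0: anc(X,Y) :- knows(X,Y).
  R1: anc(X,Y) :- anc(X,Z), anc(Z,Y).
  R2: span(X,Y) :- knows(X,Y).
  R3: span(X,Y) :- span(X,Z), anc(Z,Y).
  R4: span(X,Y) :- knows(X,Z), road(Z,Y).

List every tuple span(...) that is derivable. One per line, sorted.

round 1: derive anc(a,h) via R0 from knows(a,h)
round 1: derive anc(b,c) via R0 from knows(b,c)
round 1: derive anc(b,d) via R0 from knows(b,d)
round 1: derive anc(b,j) via R0 from knows(b,j)
round 1: derive anc(c,c) via R0 from knows(c,c)
round 1: derive anc(d,a) via R0 from knows(d,a)
round 1: derive anc(d,f) via R0 from knows(d,f)
round 1: derive anc(e,i) via R0 from knows(e,i)
round 1: derive anc(f,d) via R0 from knows(f,d)
round 1: derive anc(f,f) via R0 from knows(f,f)
round 1: derive anc(i,a) via R0 from knows(i,a)
round 1: derive anc(j,d) via R0 from knows(j,d)
round 1: derive anc(j,e) via R0 from knows(j,e)
round 1: derive span(a,h) via R2 from knows(a,h)
round 1: derive span(b,c) via R2 from knows(b,c)
round 1: derive span(b,d) via R2 from knows(b,d)
round 1: derive span(b,j) via R2 from knows(b,j)
round 1: derive span(c,c) via R2 from knows(c,c)
round 1: derive span(d,a) via R2 from knows(d,a)
round 1: derive span(d,f) via R2 from knows(d,f)
round 1: derive span(e,i) via R2 from knows(e,i)
round 1: derive span(f,d) via R2 from knows(f,d)
round 1: derive span(f,f) via R2 from knows(f,f)
round 1: derive span(i,a) via R2 from knows(i,a)
round 1: derive span(j,d) via R2 from knows(j,d)
round 1: derive span(j,e) via R2 from knows(j,e)
round 1: derive span(a,f) via R4 from knows(a,h), road(h,f)
round 1: derive span(b,b) via R4 from knows(b,d), road(d,b)
round 1: derive span(b,e) via R4 from knows(b,d), road(d,e)
round 1: derive span(d,b) via R4 from knows(d,a), road(a,b)
round 1: derive span(d,d) via R4 from knows(d,a), road(a,d)
round 1: derive span(d,e) via R4 from knows(d,a), road(a,e)
round 1: derive span(d,j) via R4 from knows(d,f), road(f,j)
round 1: derive span(e,e) via R4 from knows(e,i), road(i,e)
round 1: derive span(f,b) via R4 from knows(f,d), road(d,b)
round 1: derive span(f,e) via R4 from knows(f,d), road(d,e)
round 1: derive span(f,j) via R4 from knows(f,f), road(f,j)
round 1: derive span(i,b) via R4 from knows(i,a), road(a,b)
round 1: derive span(i,d) via R4 from knows(i,a), road(a,d)
round 1: derive span(i,e) via R4 from knows(i,a), road(a,e)
round 1: derive span(j,b) via R4 from knows(j,d), road(d,b)
round 1: derive span(j,f) via R4 from knows(j,e), road(e,f)
round 2: derive anc(b,a) via R1 from anc(b,d), anc(d,a)
round 2: derive anc(b,e) via R1 from anc(b,j), anc(j,e)
round 2: derive anc(b,f) via R1 from anc(b,d), anc(d,f)
round 2: derive anc(d,d) via R1 from anc(d,f), anc(f,d)
round 2: derive anc(d,h) via R1 from anc(d,a), anc(a,h)
round 2: derive anc(e,a) via R1 from anc(e,i), anc(i,a)
round 2: derive anc(f,a) via R1 from anc(f,d), anc(d,a)
round 2: derive anc(i,h) via R1 from anc(i,a), anc(a,h)
round 2: derive anc(j,a) via R1 from anc(j,d), anc(d,a)
round 2: derive anc(j,f) via R1 from anc(j,d), anc(d,f)
round 2: derive anc(j,i) via R1 from anc(j,e), anc(e,i)
round 2: derive span(a,d) via R3 from span(a,f), anc(f,d)
round 2: derive span(b,a) via R3 from span(b,d), anc(d,a)
round 2: derive span(b,f) via R3 from span(b,d), anc(d,f)
round 2: derive span(b,i) via R3 from span(b,e), anc(e,i)
round 2: derive span(d,c) via R3 from span(d,b), anc(b,c)
round 2: derive span(d,h) via R3 from span(d,a), anc(a,h)
round 2: derive span(d,i) via R3 from span(d,e), anc(e,i)
round 2: derive span(e,a) via R3 from span(e,i), anc(i,a)
round 2: derive span(f,a) via R3 from span(f,d), anc(d,a)
round 2: derive span(f,c) via R3 from span(f,b), anc(b,c)
round 2: derive span(f,i) via R3 from span(f,e), anc(e,i)
round 2: derive span(i,c) via R3 from span(i,b), anc(b,c)
round 2: derive span(i,f) via R3 from span(i,d), anc(d,f)
round 2: derive span(i,h) via R3 from span(i,a), anc(a,h)
round 2: derive span(i,i) via R3 from span(i,e), anc(e,i)
round 2: derive span(i,j) via R3 from span(i,b), anc(b,j)
round 2: derive span(j,a) via R3 from span(j,d), anc(d,a)
round 2: derive span(j,c) via R3 from span(j,b), anc(b,c)
round 2: derive span(j,i) via R3 from span(j,e), anc(e,i)
round 2: derive span(j,j) via R3 from span(j,b), anc(b,j)
round 3: derive anc(b,h) via R1 from anc(b,a), anc(a,h)
round 3: derive anc(b,i) via R1 from anc(b,e), anc(e,i)
round 3: derive anc(e,h) via R1 from anc(e,a), anc(a,h)
round 3: derive anc(f,h) via R1 from anc(f,a), anc(a,h)
round 3: derive anc(j,h) via R1 from anc(j,a), anc(a,h)
round 3: derive span(a,a) via R3 from span(a,d), anc(d,a)
round 3: derive span(b,h) via R3 from span(b,a), anc(a,h)
round 3: derive span(e,h) via R3 from span(e,a), anc(a,h)
round 3: derive span(f,h) via R3 from span(f,a), anc(a,h)
round 3: derive span(j,h) via R3 from span(j,a), anc(a,h)

span(a,a)
span(a,d)
span(a,f)
span(a,h)
span(b,a)
span(b,b)
span(b,c)
span(b,d)
span(b,e)
span(b,f)
span(b,h)
span(b,i)
span(b,j)
span(c,c)
span(d,a)
span(d,b)
span(d,c)
span(d,d)
span(d,e)
span(d,f)
span(d,h)
span(d,i)
span(d,j)
span(e,a)
span(e,e)
span(e,h)
span(e,i)
span(f,a)
span(f,b)
span(f,c)
span(f,d)
span(f,e)
span(f,f)
span(f,h)
span(f,i)
span(f,j)
span(i,a)
span(i,b)
span(i,c)
span(i,d)
span(i,e)
span(i,f)
span(i,h)
span(i,i)
span(i,j)
span(j,a)
span(j,b)
span(j,c)
span(j,d)
span(j,e)
span(j,f)
span(j,h)
span(j,i)
span(j,j)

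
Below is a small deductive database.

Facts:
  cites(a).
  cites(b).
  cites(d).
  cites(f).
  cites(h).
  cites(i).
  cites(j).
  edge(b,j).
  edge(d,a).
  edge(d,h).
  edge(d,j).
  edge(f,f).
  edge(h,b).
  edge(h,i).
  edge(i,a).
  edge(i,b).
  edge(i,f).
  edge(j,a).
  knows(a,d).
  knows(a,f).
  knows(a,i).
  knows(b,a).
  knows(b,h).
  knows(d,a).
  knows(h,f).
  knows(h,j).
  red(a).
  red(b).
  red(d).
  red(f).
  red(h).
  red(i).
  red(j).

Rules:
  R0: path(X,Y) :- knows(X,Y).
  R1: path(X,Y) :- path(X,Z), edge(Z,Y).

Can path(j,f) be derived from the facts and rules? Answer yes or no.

round 1: derive path(a,d) via R0 from knows(a,d)
round 1: derive path(a,f) via R0 from knows(a,f)
round 1: derive path(a,i) via R0 from knows(a,i)
round 1: derive path(b,a) via R0 from knows(b,a)
round 1: derive path(b,h) via R0 from knows(b,h)
round 1: derive path(d,a) via R0 from knows(d,a)
round 1: derive path(h,f) via R0 from knows(h,f)
round 1: derive path(h,j) via R0 from knows(h,j)
round 2: derive path(a,a) via R1 from path(a,d), edge(d,a)
round 2: derive path(a,b) via R1 from path(a,i), edge(i,b)
round 2: derive path(a,h) via R1 from path(a,d), edge(d,h)
round 2: derive path(a,j) via R1 from path(a,d), edge(d,j)
round 2: derive path(b,b) via R1 from path(b,h), edge(h,b)
round 2: derive path(b,i) via R1 from path(b,h), edge(h,i)
round 2: derive path(h,a) via R1 from path(h,j), edge(j,a)
round 3: derive path(b,f) via R1 from path(b,i), edge(i,f)
round 3: derive path(b,j) via R1 from path(b,b), edge(b,j)

no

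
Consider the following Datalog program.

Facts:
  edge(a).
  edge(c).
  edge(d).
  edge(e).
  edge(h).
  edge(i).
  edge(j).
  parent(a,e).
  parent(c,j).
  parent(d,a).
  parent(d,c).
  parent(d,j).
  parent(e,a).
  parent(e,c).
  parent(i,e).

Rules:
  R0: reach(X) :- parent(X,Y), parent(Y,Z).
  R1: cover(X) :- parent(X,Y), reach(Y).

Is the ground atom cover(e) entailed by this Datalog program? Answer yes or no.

yes

round 1: derive reach(a) via R0 from parent(a,e), parent(e,a)
round 1: derive reach(d) via R0 from parent(d,a), parent(a,e)
round 1: derive reach(e) via R0 from parent(e,a), parent(a,e)
round 1: derive reach(i) via R0 from parent(i,e), parent(e,a)
round 2: derive cover(a) via R1 from parent(a,e), reach(e)
round 2: derive cover(d) via R1 from parent(d,a), reach(a)
round 2: derive cover(e) via R1 from parent(e,a), reach(a)
round 2: derive cover(i) via R1 from parent(i,e), reach(e)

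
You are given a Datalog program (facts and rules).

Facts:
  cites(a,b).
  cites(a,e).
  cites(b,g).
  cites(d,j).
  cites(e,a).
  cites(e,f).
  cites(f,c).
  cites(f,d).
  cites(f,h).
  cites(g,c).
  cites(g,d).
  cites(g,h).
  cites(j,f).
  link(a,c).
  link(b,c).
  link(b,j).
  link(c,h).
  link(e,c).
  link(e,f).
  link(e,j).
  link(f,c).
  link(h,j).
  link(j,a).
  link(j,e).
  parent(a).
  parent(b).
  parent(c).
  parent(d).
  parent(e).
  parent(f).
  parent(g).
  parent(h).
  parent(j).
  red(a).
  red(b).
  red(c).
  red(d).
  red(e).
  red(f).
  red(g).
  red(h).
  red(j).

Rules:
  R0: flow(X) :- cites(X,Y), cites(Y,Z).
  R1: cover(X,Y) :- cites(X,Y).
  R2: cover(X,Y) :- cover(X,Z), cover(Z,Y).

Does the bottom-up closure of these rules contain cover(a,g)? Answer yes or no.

round 1: derive cover(a,b) via R1 from cites(a,b)
round 1: derive cover(a,e) via R1 from cites(a,e)
round 1: derive cover(b,g) via R1 from cites(b,g)
round 1: derive cover(d,j) via R1 from cites(d,j)
round 1: derive cover(e,a) via R1 from cites(e,a)
round 1: derive cover(e,f) via R1 from cites(e,f)
round 1: derive cover(f,c) via R1 from cites(f,c)
round 1: derive cover(f,d) via R1 from cites(f,d)
round 1: derive cover(f,h) via R1 from cites(f,h)
round 1: derive cover(g,c) via R1 from cites(g,c)
round 1: derive cover(g,d) via R1 from cites(g,d)
round 1: derive cover(g,h) via R1 from cites(g,h)
round 1: derive cover(j,f) via R1 from cites(j,f)
round 2: derive cover(a,a) via R2 from cover(a,e), cover(e,a)
round 2: derive cover(a,f) via R2 from cover(a,e), cover(e,f)
round 2: derive cover(a,g) via R2 from cover(a,b), cover(b,g)
round 2: derive cover(b,c) via R2 from cover(b,g), cover(g,c)
round 2: derive cover(b,d) via R2 from cover(b,g), cover(g,d)
round 2: derive cover(b,h) via R2 from cover(b,g), cover(g,h)
round 2: derive cover(d,f) via R2 from cover(d,j), cover(j,f)
round 2: derive cover(e,b) via R2 from cover(e,a), cover(a,b)
round 2: derive cover(e,c) via R2 from cover(e,f), cover(f,c)
round 2: derive cover(e,d) via R2 from cover(e,f), cover(f,d)
round 2: derive cover(e,e) via R2 from cover(e,a), cover(a,e)
round 2: derive cover(e,h) via R2 from cover(e,f), cover(f,h)
round 2: derive cover(f,j) via R2 from cover(f,d), cover(d,j)
round 2: derive cover(g,j) via R2 from cover(g,d), cover(d,j)
round 2: derive cover(j,c) via R2 from cover(j,f), cover(f,c)
round 2: derive cover(j,d) via R2 from cover(j,f), cover(f,d)
round 2: derive cover(j,h) via R2 from cover(j,f), cover(f,h)
round 3: derive cover(a,c) via R2 from cover(a,b), cover(b,c)
round 3: derive cover(a,d) via R2 from cover(a,b), cover(b,d)
round 3: derive cover(a,h) via R2 from cover(a,b), cover(b,h)
round 3: derive cover(a,j) via R2 from cover(a,f), cover(f,j)
round 3: derive cover(b,f) via R2 from cover(b,d), cover(d,f)
round 3: derive cover(b,j) via R2 from cover(b,d), cover(d,j)
round 3: derive cover(d,c) via R2 from cover(d,f), cover(f,c)
round 3: derive cover(d,d) via R2 from cover(d,f), cover(f,d)
round 3: derive cover(d,h) via R2 from cover(d,f), cover(f,h)
round 3: derive cover(e,g) via R2 from cover(e,a), cover(a,g)
round 3: derive cover(e,j) via R2 from cover(e,d), cover(d,j)
round 3: derive cover(f,f) via R2 from cover(f,d), cover(d,f)
round 3: derive cover(g,f) via R2 from cover(g,d), cover(d,f)
round 3: derive cover(j,j) via R2 from cover(j,d), cover(d,j)

yes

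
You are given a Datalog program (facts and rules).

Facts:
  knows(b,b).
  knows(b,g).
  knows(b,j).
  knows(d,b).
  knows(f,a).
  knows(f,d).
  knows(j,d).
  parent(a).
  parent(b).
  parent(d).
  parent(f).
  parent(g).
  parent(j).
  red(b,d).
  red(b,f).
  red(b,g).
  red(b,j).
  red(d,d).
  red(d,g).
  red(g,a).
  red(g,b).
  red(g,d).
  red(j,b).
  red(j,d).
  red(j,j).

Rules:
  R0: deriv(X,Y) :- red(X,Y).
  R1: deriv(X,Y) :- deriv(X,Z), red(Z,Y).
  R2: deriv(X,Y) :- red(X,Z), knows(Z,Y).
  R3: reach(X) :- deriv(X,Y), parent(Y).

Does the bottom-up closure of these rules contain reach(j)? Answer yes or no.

yes

round 1: derive deriv(b,d) via R0 from red(b,d)
round 1: derive deriv(b,f) via R0 from red(b,f)
round 1: derive deriv(b,g) via R0 from red(b,g)
round 1: derive deriv(b,j) via R0 from red(b,j)
round 1: derive deriv(d,d) via R0 from red(d,d)
round 1: derive deriv(d,g) via R0 from red(d,g)
round 1: derive deriv(g,a) via R0 from red(g,a)
round 1: derive deriv(g,b) via R0 from red(g,b)
round 1: derive deriv(g,d) via R0 from red(g,d)
round 1: derive deriv(j,b) via R0 from red(j,b)
round 1: derive deriv(j,d) via R0 from red(j,d)
round 1: derive deriv(j,j) via R0 from red(j,j)
round 1: derive deriv(b,a) via R2 from red(b,f), knows(f,a)
round 1: derive deriv(b,b) via R2 from red(b,d), knows(d,b)
round 1: derive deriv(d,b) via R2 from red(d,d), knows(d,b)
round 1: derive deriv(g,g) via R2 from red(g,b), knows(b,g)
round 1: derive deriv(g,j) via R2 from red(g,b), knows(b,j)
round 1: derive deriv(j,g) via R2 from red(j,b), knows(b,g)
round 2: derive deriv(d,a) via R1 from deriv(d,g), red(g,a)
round 2: derive deriv(d,f) via R1 from deriv(d,b), red(b,f)
round 2: derive deriv(d,j) via R1 from deriv(d,b), red(b,j)
round 2: derive deriv(g,f) via R1 from deriv(g,b), red(b,f)
round 2: derive deriv(j,a) via R1 from deriv(j,g), red(g,a)
round 2: derive deriv(j,f) via R1 from deriv(j,b), red(b,f)
round 2: derive reach(b) via R3 from deriv(b,a), parent(a)
round 2: derive reach(d) via R3 from deriv(d,b), parent(b)
round 2: derive reach(g) via R3 from deriv(g,a), parent(a)
round 2: derive reach(j) via R3 from deriv(j,b), parent(b)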